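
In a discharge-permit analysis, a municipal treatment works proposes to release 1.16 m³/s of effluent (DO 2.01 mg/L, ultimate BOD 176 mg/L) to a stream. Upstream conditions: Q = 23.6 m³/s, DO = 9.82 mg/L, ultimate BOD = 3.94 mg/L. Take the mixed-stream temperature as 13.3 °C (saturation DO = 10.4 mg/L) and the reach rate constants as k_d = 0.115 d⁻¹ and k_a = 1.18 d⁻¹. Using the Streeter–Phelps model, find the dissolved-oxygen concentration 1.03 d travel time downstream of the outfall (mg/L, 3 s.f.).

DO ≈ 9.35 mg/L

Mixed DO = (23.6×9.82 + 1.16×2.01)/(23.6+1.16) = 234.1/24.76 = 9.454 mg/L.
Mixed L₀ = (23.6×3.94 + 1.16×176)/(24.76) = 297.1/24.76 = 12.00 mg/L.
Initial deficit D₀ = C_s − DO₀ = 10.4 − 9.454 = 0.9459 mg/L.
D(1.03) = [0.115×12.00/(1.18−0.115)](e^(−0.115×1.03) − e^(−1.18×1.03)) + 0.9459 e^(−1.18×1.03)
= 1.296 × (0.8883 − 0.2966) + 0.9459 × 0.2966 = 1.047 mg/L.
DO = 10.4 − 1.047 = 9.353 mg/L.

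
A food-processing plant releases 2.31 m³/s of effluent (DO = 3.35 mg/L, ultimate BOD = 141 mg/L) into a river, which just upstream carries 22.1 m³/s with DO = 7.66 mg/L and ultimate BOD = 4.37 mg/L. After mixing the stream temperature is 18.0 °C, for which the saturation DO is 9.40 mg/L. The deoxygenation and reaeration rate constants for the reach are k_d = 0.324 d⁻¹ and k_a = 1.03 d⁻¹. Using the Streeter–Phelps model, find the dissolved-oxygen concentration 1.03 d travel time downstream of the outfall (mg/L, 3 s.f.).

DO ≈ 5.72 mg/L

Mixed DO = (22.1×7.66 + 2.31×3.35)/(22.1+2.31) = 177.0/24.41 = 7.252 mg/L.
Mixed L₀ = (22.1×4.37 + 2.31×141)/(24.41) = 422.3/24.41 = 17.30 mg/L.
Initial deficit D₀ = C_s − DO₀ = 9.40 − 7.252 = 2.148 mg/L.
D(1.03) = [0.324×17.30/(1.03−0.324)](e^(−0.324×1.03) − e^(−1.03×1.03)) + 2.148 e^(−1.03×1.03)
= 7.939 × (0.7163 − 0.3461) + 2.148 × 0.3461 = 3.682 mg/L.
DO = 9.40 − 3.682 = 5.718 mg/L.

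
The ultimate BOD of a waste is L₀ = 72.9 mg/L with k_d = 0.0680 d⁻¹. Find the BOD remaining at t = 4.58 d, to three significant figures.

L ≈ 53.4 mg/L

L_t = L₀ e^(−k_d t) = 72.9 × e^(−0.0680×4.58) = 72.9 × 0.7324 = 53.39 mg/L.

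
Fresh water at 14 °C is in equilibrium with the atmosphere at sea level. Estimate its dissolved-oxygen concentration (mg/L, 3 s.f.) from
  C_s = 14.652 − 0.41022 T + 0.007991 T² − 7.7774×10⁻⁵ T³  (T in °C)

C_s ≈ 10.3 mg/L

C_s = 14.652 − 0.41022×14 + 0.007991×14² − 7.7774×10⁻⁵×14³ = 10.26 mg/L.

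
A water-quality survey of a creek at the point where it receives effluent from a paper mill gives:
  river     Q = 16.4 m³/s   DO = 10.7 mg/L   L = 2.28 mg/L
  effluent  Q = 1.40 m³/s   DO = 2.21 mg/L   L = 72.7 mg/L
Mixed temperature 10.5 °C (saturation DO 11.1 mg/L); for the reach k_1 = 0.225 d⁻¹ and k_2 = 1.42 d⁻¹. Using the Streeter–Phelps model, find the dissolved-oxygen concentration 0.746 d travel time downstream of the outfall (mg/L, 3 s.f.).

DO ≈ 10.0 mg/L

Mixed DO = (16.4×10.7 + 1.40×2.21)/(16.4+1.40) = 178.6/17.80 = 10.03 mg/L.
Mixed L₀ = (16.4×2.28 + 1.40×72.7)/(17.80) = 139.2/17.80 = 7.819 mg/L.
Initial deficit D₀ = C_s − DO₀ = 11.1 − 10.03 = 1.068 mg/L.
D(0.746) = [0.225×7.819/(1.42−0.225)](e^(−0.225×0.746) − e^(−1.42×0.746)) + 1.068 e^(−1.42×0.746)
= 1.472 × (0.8455 − 0.3467) + 1.068 × 0.3467 = 1.104 mg/L.
DO = 11.1 − 1.104 = 9.996 mg/L.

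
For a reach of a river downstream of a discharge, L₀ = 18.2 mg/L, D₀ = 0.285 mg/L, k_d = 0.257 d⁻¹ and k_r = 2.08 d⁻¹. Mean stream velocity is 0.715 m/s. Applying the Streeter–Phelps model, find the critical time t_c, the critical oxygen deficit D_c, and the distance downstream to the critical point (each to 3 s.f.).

t_c = [1/(k_r−k_d)] ln[(k_r/k_d)(1 − D₀(k_r−k_d)/(k_d L₀))]
= [1/(2.08−0.257)] ln[(2.08/0.257)(1 − 0.285×1.823/(0.257×18.2))]
= (1/1.823) ln[8.093 × 0.8889] = 0.5485 × ln(7.194) = 0.5485 × 1.973 = 1.082 d.
D_c = (k_d/k_r) L₀ e^(−k_d t_c) = (0.257/2.08) × 18.2 × e^(−0.257×1.082) = 0.1236 × 18.2 × 0.7572 = 1.703 mg/L.
x_c = v t_c = 0.715 m/s × 1.082 d × 86400 s/d = 66870 m ≈ 66.9 km.

t_c ≈ 1.08 d; D_c ≈ 1.70 mg/L; x_c ≈ 66.9 km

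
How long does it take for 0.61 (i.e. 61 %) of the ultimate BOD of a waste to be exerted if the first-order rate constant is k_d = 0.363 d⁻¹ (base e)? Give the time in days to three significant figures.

y/L₀ = 1 − e^(−k_d t) = 0.61 ⇒ e^(−k_d t) = 0.390
t = −ln(0.390) / 0.363 = 0.9416 / 0.363 = 2.594 d.

t ≈ 2.59 d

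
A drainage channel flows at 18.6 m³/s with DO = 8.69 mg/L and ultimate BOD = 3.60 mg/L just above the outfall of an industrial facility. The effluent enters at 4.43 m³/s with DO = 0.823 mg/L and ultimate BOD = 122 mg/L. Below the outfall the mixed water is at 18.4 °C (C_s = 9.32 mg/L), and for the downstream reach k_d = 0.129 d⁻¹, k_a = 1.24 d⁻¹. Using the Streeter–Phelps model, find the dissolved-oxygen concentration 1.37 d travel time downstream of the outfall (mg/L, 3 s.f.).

DO ≈ 6.92 mg/L

Mixed DO = (18.6×8.69 + 4.43×0.823)/(18.6+4.43) = 165.3/23.03 = 7.177 mg/L.
Mixed L₀ = (18.6×3.60 + 4.43×122)/(23.03) = 607.4/23.03 = 26.38 mg/L.
Initial deficit D₀ = C_s − DO₀ = 9.32 − 7.177 = 2.143 mg/L.
D(1.37) = [0.129×26.38/(1.24−0.129)](e^(−0.129×1.37) − e^(−1.24×1.37)) + 2.143 e^(−1.24×1.37)
= 3.062 × (0.8380 − 0.1829) + 2.143 × 0.1829 = 2.398 mg/L.
DO = 9.32 − 2.398 = 6.922 mg/L.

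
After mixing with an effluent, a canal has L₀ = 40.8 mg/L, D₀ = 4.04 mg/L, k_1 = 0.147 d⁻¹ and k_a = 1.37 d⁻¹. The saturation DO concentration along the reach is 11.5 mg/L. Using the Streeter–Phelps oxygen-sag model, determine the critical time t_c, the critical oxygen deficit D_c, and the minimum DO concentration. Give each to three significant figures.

With k_a/k_1 = 9.320 and 1 − D₀(k_a−k_1)/(k_1 L₀) = 0.1762,
t_c = ln(9.320 × 0.1762) / (1.37 − 0.147) = ln(1.642) / 1.223 = 0.4959/1.223 = 0.4055 d.
L(t_c) = L₀ e^(−k_1 t_c) = 40.8 × 0.9421 = 38.44 mg/L, and at the critical point k_a D_c = k_1 L, so D_c = (0.147/1.37) × 38.44 = 4.124 mg/L.
Minimum DO = C_s − D_c = 11.5 − 4.124 = 7.376 mg/L.

t_c ≈ 0.405 d; D_c ≈ 4.12 mg/L; min DO ≈ 7.38 mg/L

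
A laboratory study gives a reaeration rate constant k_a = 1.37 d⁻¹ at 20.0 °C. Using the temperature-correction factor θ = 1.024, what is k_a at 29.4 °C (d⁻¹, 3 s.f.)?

k_a ≈ 1.71 d⁻¹

k_a(T₂) = k_a(T₁) · θ^(T₂−T₁) = 1.37 × 1.024^(29.4−20.0)
= 1.37 × 1.024^9.40 = 1.37 × 1.250 = 1.712 d⁻¹.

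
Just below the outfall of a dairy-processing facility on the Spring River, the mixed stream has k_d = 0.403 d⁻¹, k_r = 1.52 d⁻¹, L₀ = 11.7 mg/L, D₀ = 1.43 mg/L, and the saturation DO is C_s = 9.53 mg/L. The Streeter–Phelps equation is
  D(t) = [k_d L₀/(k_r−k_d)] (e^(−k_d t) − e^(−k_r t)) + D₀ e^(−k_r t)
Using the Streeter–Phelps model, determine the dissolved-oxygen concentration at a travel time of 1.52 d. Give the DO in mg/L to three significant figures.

k_d L₀/(k_r−k_d) = 0.403×11.7/(1.52−0.403) = 4.715/1.117 = 4.221 mg/L.
e^(−k_d t) = e^(−0.403×1.520) = 0.5420; e^(−k_r t) = e^(−1.52×1.520) = 0.09922.
D = 4.221 × (0.5420 − 0.09922) + 1.43 × 0.09922 = 1.869 + 0.1419 = 2.011 mg/L.
DO = C_s − D = 9.53 − 2.011 = 7.519 mg/L.

DO ≈ 7.52 mg/L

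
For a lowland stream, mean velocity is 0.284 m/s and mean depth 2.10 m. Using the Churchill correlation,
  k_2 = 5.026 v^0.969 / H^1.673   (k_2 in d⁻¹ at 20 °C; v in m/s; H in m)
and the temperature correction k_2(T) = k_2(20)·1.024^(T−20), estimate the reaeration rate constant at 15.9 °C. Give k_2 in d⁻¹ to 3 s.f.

k_2 ≈ 0.389 d⁻¹

k_2(20) = 5.026 × 0.284^0.969 / 2.10^1.673 = 5.026 × 0.2953 / 3.460 = 0.4290 d⁻¹.
k_2(15.9) = 0.4290 × 1.024^(15.9−20) = 0.4290 × 0.9073 = 0.3892 d⁻¹.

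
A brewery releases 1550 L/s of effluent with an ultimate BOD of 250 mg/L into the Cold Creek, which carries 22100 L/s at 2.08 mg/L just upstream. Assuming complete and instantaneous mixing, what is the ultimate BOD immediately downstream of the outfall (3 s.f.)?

18.3 mg/L

Flow-weighted mixing: C = (Q_r C_r + Q_w C_w)/(Q_r + Q_w)
= (22100×2.08 + 1550×250)/(22100 + 1550) = 433500/23650 = 18.33 mg/L.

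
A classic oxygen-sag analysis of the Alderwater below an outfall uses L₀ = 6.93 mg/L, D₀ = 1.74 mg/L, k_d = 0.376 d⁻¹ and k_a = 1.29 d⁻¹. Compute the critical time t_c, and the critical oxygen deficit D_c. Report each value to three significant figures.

t_c ≈ 0.318 d; D_c ≈ 1.79 mg/L

With k_a/k_d = 3.431 and 1 − D₀(k_a−k_d)/(k_d L₀) = 0.3897,
t_c = ln(3.431 × 0.3897) / (1.29 − 0.376) = ln(1.337) / 0.9140 = 0.2903/0.9140 = 0.3176 d.
D_c = (k_d/k_a) L₀ e^(−k_d t_c) = (0.376/1.29) × 6.93 × e^(−0.376×0.3176) = 0.2915 × 6.93 × 0.8874 = 1.793 mg/L.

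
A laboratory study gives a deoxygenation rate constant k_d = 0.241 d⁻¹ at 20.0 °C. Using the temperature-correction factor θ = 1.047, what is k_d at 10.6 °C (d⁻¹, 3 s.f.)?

k_d(T₂) = k_d(T₁) · θ^(T₂−T₁) = 0.241 × 1.047^(10.6−20.0)
= 0.241 × 1.047^-9.40 = 0.241 × 0.6494 = 0.1565 d⁻¹.

k_d ≈ 0.157 d⁻¹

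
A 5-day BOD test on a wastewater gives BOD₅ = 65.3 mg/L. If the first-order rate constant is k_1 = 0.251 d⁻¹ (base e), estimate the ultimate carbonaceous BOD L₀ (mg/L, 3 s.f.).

BOD₅ = L₀(1 − e^(−5k_1)) ⇒ L₀ = BOD₅ / (1 − e^(−5×0.251))
= 65.3 / (1 − 0.2851) = 65.3 / 0.7149 = 91.34 mg/L.

L₀ ≈ 91.3 mg/L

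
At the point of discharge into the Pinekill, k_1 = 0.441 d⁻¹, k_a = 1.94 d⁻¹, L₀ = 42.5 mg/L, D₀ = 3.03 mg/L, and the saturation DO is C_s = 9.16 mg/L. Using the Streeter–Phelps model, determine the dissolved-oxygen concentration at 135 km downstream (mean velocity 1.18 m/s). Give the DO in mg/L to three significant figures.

Travel time t = x/v = 135 km / (1.18 m/s) = 135000 m / 1.18 m/s = 114400 s = 1.324 d.
k_1 L₀/(k_a−k_1) = 0.441×42.5/(1.94−0.441) = 18.74/1.499 = 12.50 mg/L.
e^(−k_1 t) = e^(−0.441×1.324) = 0.5577; e^(−k_a t) = e^(−1.94×1.324) = 0.07662.
D = 12.50 × (0.5577 − 0.07662) + 3.03 × 0.07662 = 6.015 + 0.2322 = 6.247 mg/L.
DO = C_s − D = 9.16 − 6.247 = 2.913 mg/L.

DO ≈ 2.91 mg/L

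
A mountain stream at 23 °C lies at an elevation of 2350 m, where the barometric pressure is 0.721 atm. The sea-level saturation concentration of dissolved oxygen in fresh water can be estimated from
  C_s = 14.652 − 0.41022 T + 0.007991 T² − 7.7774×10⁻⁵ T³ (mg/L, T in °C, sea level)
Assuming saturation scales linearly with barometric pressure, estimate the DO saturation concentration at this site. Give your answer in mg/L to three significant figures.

At sea level: C_s = 14.652 − 0.41022×23 + 0.007991×23² − 7.7774×10⁻⁵×23³ = 8.498 mg/L.
Pressure correction: C_s' = 8.498 × 0.721 = 6.127 mg/L.

C_s ≈ 6.13 mg/L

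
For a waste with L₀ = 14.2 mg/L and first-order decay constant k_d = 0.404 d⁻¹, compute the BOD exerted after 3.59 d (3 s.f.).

y_t = L₀(1 − e^(−k_d t)) = 14.2 × (1 − e^(−0.404×3.59))
= 14.2 × (1 − 0.2345) = 14.2 × 0.7655 = 10.87 mg/L.

y ≈ 10.9 mg/L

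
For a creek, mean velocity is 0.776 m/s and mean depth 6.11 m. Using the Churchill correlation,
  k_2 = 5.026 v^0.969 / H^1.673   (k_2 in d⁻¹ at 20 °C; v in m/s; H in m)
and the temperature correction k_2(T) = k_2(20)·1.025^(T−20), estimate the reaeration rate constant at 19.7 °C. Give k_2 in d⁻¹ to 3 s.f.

k_2(20) = 5.026 × 0.776^0.969 / 6.11^1.673 = 5.026 × 0.7821 / 20.66 = 0.1903 d⁻¹.
k_2(19.7) = 0.1903 × 1.025^(19.7−20) = 0.1903 × 0.9926 = 0.1889 d⁻¹.

k_2 ≈ 0.189 d⁻¹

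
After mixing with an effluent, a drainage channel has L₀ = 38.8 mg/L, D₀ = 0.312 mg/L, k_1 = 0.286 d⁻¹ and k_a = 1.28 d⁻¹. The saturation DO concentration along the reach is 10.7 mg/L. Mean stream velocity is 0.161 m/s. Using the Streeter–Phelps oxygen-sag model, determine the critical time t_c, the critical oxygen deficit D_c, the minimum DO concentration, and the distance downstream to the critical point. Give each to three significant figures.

t_c ≈ 1.48 d; D_c ≈ 5.68 mg/L; min DO ≈ 5.02 mg/L; x_c ≈ 20.6 km

With k_a/k_1 = 4.476 and 1 − D₀(k_a−k_1)/(k_1 L₀) = 0.9721,
t_c = ln(4.476 × 0.9721) / (1.28 − 0.286) = ln(4.350) / 0.9940 = 1.470/0.9940 = 1.479 d.
L(t_c) = L₀ e^(−k_1 t_c) = 38.8 × 0.6551 = 25.42 mg/L, and at the critical point k_a D_c = k_1 L, so D_c = (0.286/1.28) × 25.42 = 5.679 mg/L.
Minimum DO = C_s − D_c = 10.7 − 5.679 = 5.021 mg/L.
x_c = v t_c = 0.161 m/s × 1.479 d × 86400 s/d = 20580 m ≈ 20.6 km.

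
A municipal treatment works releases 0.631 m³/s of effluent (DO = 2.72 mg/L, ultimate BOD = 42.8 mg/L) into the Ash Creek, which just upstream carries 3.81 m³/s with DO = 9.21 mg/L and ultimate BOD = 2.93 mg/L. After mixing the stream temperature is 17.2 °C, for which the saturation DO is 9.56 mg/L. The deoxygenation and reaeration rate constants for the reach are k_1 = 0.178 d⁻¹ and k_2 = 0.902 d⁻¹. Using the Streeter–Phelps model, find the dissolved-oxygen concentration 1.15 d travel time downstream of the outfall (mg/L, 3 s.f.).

Mixed DO = (3.81×9.21 + 0.631×2.72)/(3.81+0.631) = 36.81/4.441 = 8.288 mg/L.
Mixed L₀ = (3.81×2.93 + 0.631×42.8)/(4.441) = 38.17/4.441 = 8.595 mg/L.
Initial deficit D₀ = C_s − DO₀ = 9.56 − 8.288 = 1.272 mg/L.
D(1.15) = [0.178×8.595/(0.902−0.178)](e^(−0.178×1.15) − e^(−0.902×1.15)) + 1.272 e^(−0.902×1.15)
= 2.113 × (0.8149 − 0.3544) + 1.272 × 0.3544 = 1.424 mg/L.
DO = 9.56 − 1.424 = 8.136 mg/L.

DO ≈ 8.14 mg/L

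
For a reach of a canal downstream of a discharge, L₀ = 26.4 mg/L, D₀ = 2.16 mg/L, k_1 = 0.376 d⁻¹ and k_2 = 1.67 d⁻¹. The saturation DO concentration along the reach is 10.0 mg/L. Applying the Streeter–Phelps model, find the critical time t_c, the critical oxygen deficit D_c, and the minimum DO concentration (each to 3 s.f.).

With k_2/k_1 = 4.441 and 1 − D₀(k_2−k_1)/(k_1 L₀) = 0.7184,
t_c = ln(4.441 × 0.7184) / (1.67 − 0.376) = ln(3.191) / 1.294 = 1.160/1.294 = 0.8967 d.
L(t_c) = L₀ e^(−k_1 t_c) = 26.4 × 0.7138 = 18.84 mg/L, and at the critical point k_2 D_c = k_1 L, so D_c = (0.376/1.67) × 18.84 = 4.243 mg/L.
Minimum DO = C_s − D_c = 10.0 − 4.243 = 5.757 mg/L.

t_c ≈ 0.897 d; D_c ≈ 4.24 mg/L; min DO ≈ 5.76 mg/L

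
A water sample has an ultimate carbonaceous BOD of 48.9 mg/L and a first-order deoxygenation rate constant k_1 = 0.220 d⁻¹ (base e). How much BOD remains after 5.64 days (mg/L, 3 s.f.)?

L ≈ 14.1 mg/L

L_t = L₀ e^(−k_1 t) = 48.9 × e^(−0.220×5.64) = 48.9 × 0.2892 = 14.14 mg/L.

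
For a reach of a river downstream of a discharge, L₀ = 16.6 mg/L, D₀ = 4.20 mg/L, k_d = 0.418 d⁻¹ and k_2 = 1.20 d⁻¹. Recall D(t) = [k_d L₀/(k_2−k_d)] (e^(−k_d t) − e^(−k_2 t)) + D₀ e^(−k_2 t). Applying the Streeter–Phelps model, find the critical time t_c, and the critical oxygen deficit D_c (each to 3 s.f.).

t_c ≈ 0.529 d; D_c ≈ 4.64 mg/L

With k_2/k_d = 2.871 and 1 − D₀(k_2−k_d)/(k_d L₀) = 0.5267,
t_c = ln(2.871 × 0.5267) / (1.20 − 0.418) = ln(1.512) / 0.7820 = 0.4134/0.7820 = 0.5286 d.
D_c = (k_d/k_2) L₀ e^(−k_d t_c) = (0.418/1.20) × 16.6 × e^(−0.418×0.5286) = 0.3483 × 16.6 × 0.8017 = 4.636 mg/L.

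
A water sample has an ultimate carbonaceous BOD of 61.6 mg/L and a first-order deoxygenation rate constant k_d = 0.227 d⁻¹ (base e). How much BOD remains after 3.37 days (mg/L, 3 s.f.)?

L_t = L₀ e^(−k_d t) = 61.6 × e^(−0.227×3.37) = 61.6 × 0.4653 = 28.66 mg/L.

L ≈ 28.7 mg/L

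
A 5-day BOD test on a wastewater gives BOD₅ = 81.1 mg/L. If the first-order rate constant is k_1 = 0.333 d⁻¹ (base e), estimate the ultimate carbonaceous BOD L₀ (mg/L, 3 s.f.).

L₀ ≈ 100 mg/L

BOD₅ = L₀(1 − e^(−5k_1)) ⇒ L₀ = BOD₅ / (1 − e^(−5×0.333))
= 81.1 / (1 − 0.1892) = 81.1 / 0.8108 = 100.0 mg/L.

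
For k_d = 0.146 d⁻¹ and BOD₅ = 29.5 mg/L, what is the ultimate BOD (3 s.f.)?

BOD₅ = L₀(1 − e^(−5k_d)) ⇒ L₀ = BOD₅ / (1 − e^(−5×0.146))
= 29.5 / (1 − 0.4819) = 29.5 / 0.5181 = 56.94 mg/L.

L₀ ≈ 56.9 mg/L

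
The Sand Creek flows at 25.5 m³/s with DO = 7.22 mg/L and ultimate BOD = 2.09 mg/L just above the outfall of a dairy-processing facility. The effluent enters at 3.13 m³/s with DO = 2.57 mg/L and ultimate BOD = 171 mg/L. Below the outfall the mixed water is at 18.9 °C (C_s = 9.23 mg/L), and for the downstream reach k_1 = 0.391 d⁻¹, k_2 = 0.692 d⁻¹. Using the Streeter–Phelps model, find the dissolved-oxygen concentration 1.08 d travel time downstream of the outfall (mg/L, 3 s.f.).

DO ≈ 3.18 mg/L

Mixed DO = (25.5×7.22 + 3.13×2.57)/(25.5+3.13) = 192.2/28.63 = 6.712 mg/L.
Mixed L₀ = (25.5×2.09 + 3.13×171)/(28.63) = 588.5/28.63 = 20.56 mg/L.
Initial deficit D₀ = C_s − DO₀ = 9.23 − 6.712 = 2.518 mg/L.
D(1.08) = [0.391×20.56/(0.692−0.391)](e^(−0.391×1.08) − e^(−0.692×1.08)) + 2.518 e^(−0.692×1.08)
= 26.70 × (0.6556 − 0.4736) + 2.518 × 0.4736 = 6.051 mg/L.
DO = 9.23 − 6.051 = 3.179 mg/L.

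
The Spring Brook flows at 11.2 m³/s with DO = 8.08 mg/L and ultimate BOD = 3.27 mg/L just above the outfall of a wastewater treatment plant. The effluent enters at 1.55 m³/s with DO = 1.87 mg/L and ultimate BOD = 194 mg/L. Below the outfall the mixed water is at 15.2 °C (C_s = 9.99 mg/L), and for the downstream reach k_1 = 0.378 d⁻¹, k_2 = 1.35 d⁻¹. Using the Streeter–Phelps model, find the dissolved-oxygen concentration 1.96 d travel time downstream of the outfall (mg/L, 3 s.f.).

Mixed DO = (11.2×8.08 + 1.55×1.87)/(11.2+1.55) = 93.39/12.75 = 7.325 mg/L.
Mixed L₀ = (11.2×3.27 + 1.55×194)/(12.75) = 337.3/12.75 = 26.46 mg/L.
Initial deficit D₀ = C_s − DO₀ = 9.99 − 7.325 = 2.665 mg/L.
D(1.96) = [0.378×26.46/(1.35−0.378)](e^(−0.378×1.96) − e^(−1.35×1.96)) + 2.665 e^(−1.35×1.96)
= 10.29 × (0.4767 − 0.07093) + 2.665 × 0.07093 = 4.364 mg/L.
DO = 9.99 − 4.364 = 5.626 mg/L.

DO ≈ 5.63 mg/L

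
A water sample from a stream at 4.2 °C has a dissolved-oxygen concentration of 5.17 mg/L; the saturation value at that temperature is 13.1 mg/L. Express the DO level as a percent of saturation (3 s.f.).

% saturation = C/C_s × 100 = 5.17/13.1 × 100 = 39.5 %.

39.5 % saturation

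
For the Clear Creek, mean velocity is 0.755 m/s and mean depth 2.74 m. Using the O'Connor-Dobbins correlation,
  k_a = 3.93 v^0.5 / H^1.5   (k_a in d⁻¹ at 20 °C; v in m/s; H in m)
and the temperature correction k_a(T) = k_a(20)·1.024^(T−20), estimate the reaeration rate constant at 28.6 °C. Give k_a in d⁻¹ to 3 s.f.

k_a ≈ 0.923 d⁻¹

k_a(20) = 3.93 × 0.755^0.5 / 2.74^1.5 = 3.93 × 0.8689 / 4.536 = 0.7529 d⁻¹.
k_a(28.6) = 0.7529 × 1.024^(28.6−20) = 0.7529 × 1.226 = 0.9233 d⁻¹.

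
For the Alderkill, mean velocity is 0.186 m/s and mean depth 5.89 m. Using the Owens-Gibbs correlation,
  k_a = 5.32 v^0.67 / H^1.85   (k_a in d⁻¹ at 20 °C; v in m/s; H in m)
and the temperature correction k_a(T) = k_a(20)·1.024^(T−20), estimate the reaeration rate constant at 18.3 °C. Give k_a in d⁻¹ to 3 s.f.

k_a ≈ 0.0623 d⁻¹

k_a(20) = 5.32 × 0.186^0.67 / 5.89^1.85 = 5.32 × 0.3240 / 26.59 = 0.06483 d⁻¹.
k_a(18.3) = 0.06483 × 1.024^(18.3−20) = 0.06483 × 0.9605 = 0.06227 d⁻¹.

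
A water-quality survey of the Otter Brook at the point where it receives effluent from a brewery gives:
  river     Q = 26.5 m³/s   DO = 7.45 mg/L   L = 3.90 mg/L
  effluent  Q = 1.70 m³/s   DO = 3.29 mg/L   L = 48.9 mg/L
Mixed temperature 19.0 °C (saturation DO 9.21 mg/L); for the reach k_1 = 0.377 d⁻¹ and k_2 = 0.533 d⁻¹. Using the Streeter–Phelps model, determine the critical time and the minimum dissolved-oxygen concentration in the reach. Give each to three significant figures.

t_c ≈ 1.36 d; minimum DO ≈ 6.41 mg/L

Mixed DO = (26.5×7.45 + 1.70×3.29)/(26.5+1.70) = 203.0/28.20 = 7.199 mg/L.
Mixed L₀ = (26.5×3.90 + 1.70×48.9)/(28.20) = 186.5/28.20 = 6.613 mg/L.
Initial deficit D₀ = C_s − DO₀ = 9.21 − 7.199 = 2.011 mg/L.
t_c = (1/0.1560) ln[(0.533/0.377)(1 − 2.011×0.1560/(0.377×6.613))] = 6.410 × ln(1.236) = 1.358 d.
D_c = (0.377/0.533) × 6.613 × e^(−0.377×1.358) = 0.7073 × 6.613 × 0.5994 = 2.804 mg/L.
Minimum DO = 9.21 − 2.804 = 6.406 mg/L.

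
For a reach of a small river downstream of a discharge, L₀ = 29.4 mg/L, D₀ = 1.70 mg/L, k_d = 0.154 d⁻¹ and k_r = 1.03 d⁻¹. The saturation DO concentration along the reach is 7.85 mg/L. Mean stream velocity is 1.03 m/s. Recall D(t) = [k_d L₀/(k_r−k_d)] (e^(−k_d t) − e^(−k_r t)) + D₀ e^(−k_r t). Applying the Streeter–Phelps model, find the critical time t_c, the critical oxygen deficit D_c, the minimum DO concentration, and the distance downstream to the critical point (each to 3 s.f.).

At the critical point dD/dt = 0, so k_d L₀ e^(−k_d t) = k_r D. Substituting D(t) from the Streeter–Phelps equation and solving for t gives
t_c = ln[(k_r/k_d)(1 − D₀(k_r−k_d)/(k_d L₀))] / (k_r−k_d).
Here k_r−k_d = 0.8760 d⁻¹ and 1 − D₀(k_r−k_d)/(k_d L₀) = 1 − 1.70×0.8760/(0.154×29.4) = 0.6711, so
t_c = ln(6.688 × 0.6711) / 0.8760 = 1.502 / 0.8760 = 1.714 d.
L(t_c) = L₀ e^(−k_d t_c) = 29.4 × 0.7680 = 22.58 mg/L, and at the critical point k_r D_c = k_d L, so D_c = (0.154/1.03) × 22.58 = 3.376 mg/L.
Minimum DO = C_s − D_c = 7.85 − 3.376 = 4.474 mg/L.
x_c = v t_c = 1.03 m/s × 1.714 d × 86400 s/d = 152500 m ≈ 153 km.

t_c ≈ 1.71 d; D_c ≈ 3.38 mg/L; min DO ≈ 4.47 mg/L; x_c ≈ 153 km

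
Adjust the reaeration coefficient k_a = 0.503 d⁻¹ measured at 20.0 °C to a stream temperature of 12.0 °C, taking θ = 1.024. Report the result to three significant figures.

k_a ≈ 0.416 d⁻¹

k_a(T₂) = k_a(T₁) · θ^(T₂−T₁) = 0.503 × 1.024^(12.0−20.0)
= 0.503 × 1.024^-8.00 = 0.503 × 0.8272 = 0.4161 d⁻¹.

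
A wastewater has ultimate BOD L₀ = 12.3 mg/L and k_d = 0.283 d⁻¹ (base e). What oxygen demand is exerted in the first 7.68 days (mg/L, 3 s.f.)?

y_t = L₀(1 − e^(−k_d t)) = 12.3 × (1 − e^(−0.283×7.68))
= 12.3 × (1 − 0.1138) = 12.3 × 0.8862 = 10.90 mg/L.

y ≈ 10.9 mg/L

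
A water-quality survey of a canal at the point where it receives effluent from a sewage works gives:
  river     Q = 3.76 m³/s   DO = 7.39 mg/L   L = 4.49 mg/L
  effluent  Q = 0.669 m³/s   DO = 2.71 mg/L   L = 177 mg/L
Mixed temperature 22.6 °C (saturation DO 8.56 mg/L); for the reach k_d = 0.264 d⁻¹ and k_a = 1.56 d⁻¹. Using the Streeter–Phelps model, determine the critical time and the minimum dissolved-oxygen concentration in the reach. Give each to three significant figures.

Mixed DO = (3.76×7.39 + 0.669×2.71)/(3.76+0.669) = 29.60/4.429 = 6.683 mg/L.
Mixed L₀ = (3.76×4.49 + 0.669×177)/(4.429) = 135.3/4.429 = 30.55 mg/L.
Initial deficit D₀ = C_s − DO₀ = 8.56 − 6.683 = 1.877 mg/L.
t_c = (1/1.296) ln[(1.56/0.264)(1 − 1.877×1.296/(0.264×30.55))] = 0.7716 × ln(4.127) = 1.094 d.
D_c = (0.264/1.56) × 30.55 × e^(−0.264×1.094) = 0.1692 × 30.55 × 0.7492 = 3.873 mg/L.
Minimum DO = 8.56 − 3.873 = 4.687 mg/L.

t_c ≈ 1.09 d; minimum DO ≈ 4.69 mg/L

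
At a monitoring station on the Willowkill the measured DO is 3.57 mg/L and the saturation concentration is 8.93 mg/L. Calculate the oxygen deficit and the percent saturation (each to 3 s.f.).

D = C_s − C = 8.93 − 3.57 = 5.36 mg/L.
% saturation = 3.57/8.93 × 100 = 40.0 %.

D ≈ 5.36 mg/L; 40.0 % saturation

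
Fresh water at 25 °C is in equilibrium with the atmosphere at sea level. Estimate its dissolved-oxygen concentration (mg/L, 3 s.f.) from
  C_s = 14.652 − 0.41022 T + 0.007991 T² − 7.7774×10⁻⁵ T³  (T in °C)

C_s ≈ 8.18 mg/L

C_s = 14.652 − 0.41022×25 + 0.007991×25² − 7.7774×10⁻⁵×25³ = 8.176 mg/L.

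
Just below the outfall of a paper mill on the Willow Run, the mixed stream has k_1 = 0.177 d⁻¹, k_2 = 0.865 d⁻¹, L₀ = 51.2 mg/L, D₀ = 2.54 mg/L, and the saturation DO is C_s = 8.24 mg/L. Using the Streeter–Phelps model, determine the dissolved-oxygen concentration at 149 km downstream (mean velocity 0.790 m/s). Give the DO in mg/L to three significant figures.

Travel time t = x/v = 149 km / (0.790 m/s) = 149000 m / 0.790 m/s = 188600 s = 2.183 d.
k_1 L₀/(k_2−k_1) = 0.177×51.2/(0.865−0.177) = 9.062/0.6880 = 13.17 mg/L.
e^(−k_1 t) = e^(−0.177×2.183) = 0.6795; e^(−k_2 t) = e^(−0.865×2.183) = 0.1513.
D = 13.17 × (0.6795 − 0.1513) + 2.54 × 0.1513 = 6.957 + 0.3844 = 7.342 mg/L.
DO = C_s − D = 8.24 − 7.342 = 0.8984 mg/L.

DO ≈ 0.898 mg/L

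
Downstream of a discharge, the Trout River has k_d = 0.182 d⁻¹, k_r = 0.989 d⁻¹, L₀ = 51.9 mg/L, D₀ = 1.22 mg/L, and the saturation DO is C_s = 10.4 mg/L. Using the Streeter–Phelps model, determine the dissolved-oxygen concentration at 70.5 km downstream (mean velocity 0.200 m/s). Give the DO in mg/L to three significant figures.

Travel time t = x/v = 70.5 km / (0.200 m/s) = 70500 m / 0.200 m/s = 352500 s = 4.080 d.
k_d L₀/(k_r−k_d) = 0.182×51.9/(0.989−0.182) = 9.446/0.8070 = 11.70 mg/L.
e^(−k_d t) = e^(−0.182×4.080) = 0.4759; e^(−k_r t) = e^(−0.989×4.080) = 0.01769.
D = 11.70 × (0.4759 − 0.01769) + 1.22 × 0.01769 = 5.363 + 0.02158 = 5.385 mg/L.
DO = C_s − D = 10.4 − 5.385 = 5.015 mg/L.

DO ≈ 5.02 mg/L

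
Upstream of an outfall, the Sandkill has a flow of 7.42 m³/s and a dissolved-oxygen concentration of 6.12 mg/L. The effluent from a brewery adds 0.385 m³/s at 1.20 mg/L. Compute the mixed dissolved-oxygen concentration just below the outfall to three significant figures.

Flow-weighted mixing: C = (Q_r C_r + Q_w C_w)/(Q_r + Q_w)
= (7.42×6.12 + 0.385×1.20)/(7.42 + 0.385) = 45.87/7.805 = 5.877 mg/L.

5.88 mg/L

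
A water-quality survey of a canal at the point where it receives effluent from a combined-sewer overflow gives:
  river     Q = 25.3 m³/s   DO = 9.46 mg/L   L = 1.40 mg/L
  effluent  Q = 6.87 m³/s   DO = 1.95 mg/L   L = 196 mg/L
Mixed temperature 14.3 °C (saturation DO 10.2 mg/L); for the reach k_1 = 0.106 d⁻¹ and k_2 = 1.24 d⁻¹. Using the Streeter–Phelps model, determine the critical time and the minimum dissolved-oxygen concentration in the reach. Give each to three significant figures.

Mixed DO = (25.3×9.46 + 6.87×1.95)/(25.3+6.87) = 252.7/32.17 = 7.856 mg/L.
Mixed L₀ = (25.3×1.40 + 6.87×196)/(32.17) = 1382/32.17 = 42.96 mg/L.
Initial deficit D₀ = C_s − DO₀ = 10.2 − 7.856 = 2.344 mg/L.
t_c = (1/1.134) ln[(1.24/0.106)(1 − 2.344×1.134/(0.106×42.96))] = 0.8818 × ln(4.870) = 1.396 d.
D_c = (0.106/1.24) × 42.96 × e^(−0.106×1.396) = 0.08548 × 42.96 × 0.8624 = 3.167 mg/L.
Minimum DO = 10.2 − 3.167 = 7.033 mg/L.

t_c ≈ 1.40 d; minimum DO ≈ 7.03 mg/L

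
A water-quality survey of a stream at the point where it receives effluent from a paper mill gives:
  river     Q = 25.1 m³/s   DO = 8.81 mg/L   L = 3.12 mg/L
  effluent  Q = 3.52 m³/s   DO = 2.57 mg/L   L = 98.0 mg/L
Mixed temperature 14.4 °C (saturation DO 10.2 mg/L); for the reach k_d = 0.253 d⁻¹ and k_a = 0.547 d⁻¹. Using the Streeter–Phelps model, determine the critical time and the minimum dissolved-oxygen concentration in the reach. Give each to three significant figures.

t_c ≈ 1.99 d; minimum DO ≈ 6.07 mg/L

Mixed DO = (25.1×8.81 + 3.52×2.57)/(25.1+3.52) = 230.2/28.62 = 8.043 mg/L.
Mixed L₀ = (25.1×3.12 + 3.52×98.0)/(28.62) = 423.3/28.62 = 14.79 mg/L.
Initial deficit D₀ = C_s − DO₀ = 10.2 − 8.043 = 2.157 mg/L.
t_c = (1/0.2940) ln[(0.547/0.253)(1 − 2.157×0.2940/(0.253×14.79))] = 3.401 × ln(1.796) = 1.991 d.
D_c = (0.253/0.547) × 14.79 × e^(−0.253×1.991) = 0.4625 × 14.79 × 0.6043 = 4.134 mg/L.
Minimum DO = 10.2 − 4.134 = 6.066 mg/L.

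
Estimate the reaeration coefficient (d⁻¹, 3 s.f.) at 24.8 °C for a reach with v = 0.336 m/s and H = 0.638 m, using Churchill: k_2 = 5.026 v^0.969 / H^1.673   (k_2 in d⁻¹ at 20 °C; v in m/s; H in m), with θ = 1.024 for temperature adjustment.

k_2 ≈ 4.15 d⁻¹

k_2(20) = 5.026 × 0.336^0.969 / 0.638^1.673 = 5.026 × 0.3476 / 0.4715 = 3.705 d⁻¹.
k_2(24.8) = 3.705 × 1.024^(24.8−20) = 3.705 × 1.121 = 4.152 d⁻¹.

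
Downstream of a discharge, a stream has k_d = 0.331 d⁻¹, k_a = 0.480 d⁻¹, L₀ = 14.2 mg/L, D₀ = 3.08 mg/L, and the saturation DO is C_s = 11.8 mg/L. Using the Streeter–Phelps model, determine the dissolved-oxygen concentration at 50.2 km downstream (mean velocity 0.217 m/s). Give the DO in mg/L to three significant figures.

Travel time t = x/v = 50.2 km / (0.217 m/s) = 50200 m / 0.217 m/s = 231300 s = 2.678 d.
k_d L₀/(k_a−k_d) = 0.331×14.2/(0.480−0.331) = 4.700/0.1490 = 31.54 mg/L.
e^(−k_d t) = e^(−0.331×2.678) = 0.4122; e^(−k_a t) = e^(−0.480×2.678) = 0.2766.
D = 31.54 × (0.4122 − 0.2766) + 3.08 × 0.2766 = 4.278 + 0.8519 = 5.129 mg/L.
DO = C_s − D = 11.8 − 5.129 = 6.671 mg/L.

DO ≈ 6.67 mg/L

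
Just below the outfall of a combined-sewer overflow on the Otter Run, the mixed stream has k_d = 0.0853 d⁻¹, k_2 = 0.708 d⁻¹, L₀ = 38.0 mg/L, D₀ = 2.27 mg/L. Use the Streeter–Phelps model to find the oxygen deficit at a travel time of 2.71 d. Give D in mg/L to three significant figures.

D ≈ 3.70 mg/L

k_d L₀/(k_2−k_d) = 0.0853×38.0/(0.708−0.0853) = 3.241/0.6227 = 5.205 mg/L.
e^(−k_d t) = e^(−0.0853×2.710) = 0.7936; e^(−k_2 t) = e^(−0.708×2.710) = 0.1468.
D = 5.205 × (0.7936 − 0.1468) + 2.27 × 0.1468 = 3.367 + 0.3332 = 3.700 mg/L.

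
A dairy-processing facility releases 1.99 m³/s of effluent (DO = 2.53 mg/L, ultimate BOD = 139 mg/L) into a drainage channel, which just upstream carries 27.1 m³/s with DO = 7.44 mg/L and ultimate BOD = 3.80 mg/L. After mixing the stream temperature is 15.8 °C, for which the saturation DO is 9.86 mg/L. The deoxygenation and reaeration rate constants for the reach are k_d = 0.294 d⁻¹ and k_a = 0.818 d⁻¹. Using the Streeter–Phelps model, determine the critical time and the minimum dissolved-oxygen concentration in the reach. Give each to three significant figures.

t_c ≈ 1.05 d; minimum DO ≈ 6.42 mg/L

Mixed DO = (27.1×7.44 + 1.99×2.53)/(27.1+1.99) = 206.7/29.09 = 7.104 mg/L.
Mixed L₀ = (27.1×3.80 + 1.99×139)/(29.09) = 379.6/29.09 = 13.05 mg/L.
Initial deficit D₀ = C_s − DO₀ = 9.86 − 7.104 = 2.756 mg/L.
t_c = (1/0.5240) ln[(0.818/0.294)(1 − 2.756×0.5240/(0.294×13.05))] = 1.908 × ln(1.735) = 1.052 d.
D_c = (0.294/0.818) × 13.05 × e^(−0.294×1.052) = 0.3594 × 13.05 × 0.7341 = 3.443 mg/L.
Minimum DO = 9.86 − 3.443 = 6.417 mg/L.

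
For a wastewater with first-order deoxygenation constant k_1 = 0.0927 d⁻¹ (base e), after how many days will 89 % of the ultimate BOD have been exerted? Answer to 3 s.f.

y/L₀ = 1 − e^(−k_1 t) = 0.89 ⇒ e^(−k_1 t) = 0.110
t = −ln(0.110) / 0.0927 = 2.207 / 0.0927 = 23.81 d.

t ≈ 23.8 d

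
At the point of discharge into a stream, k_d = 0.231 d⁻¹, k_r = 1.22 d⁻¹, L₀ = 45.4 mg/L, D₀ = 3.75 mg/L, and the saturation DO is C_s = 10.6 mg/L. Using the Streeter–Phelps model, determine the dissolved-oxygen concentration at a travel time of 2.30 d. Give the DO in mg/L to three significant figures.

DO ≈ 4.78 mg/L

k_d L₀/(k_r−k_d) = 0.231×45.4/(1.22−0.231) = 10.49/0.9890 = 10.60 mg/L.
e^(−k_d t) = e^(−0.231×2.300) = 0.5878; e^(−k_r t) = e^(−1.22×2.300) = 0.06045.
D = 10.60 × (0.5878 − 0.06045) + 3.75 × 0.06045 = 5.593 + 0.2267 = 5.819 mg/L.
DO = C_s − D = 10.6 − 5.819 = 4.781 mg/L.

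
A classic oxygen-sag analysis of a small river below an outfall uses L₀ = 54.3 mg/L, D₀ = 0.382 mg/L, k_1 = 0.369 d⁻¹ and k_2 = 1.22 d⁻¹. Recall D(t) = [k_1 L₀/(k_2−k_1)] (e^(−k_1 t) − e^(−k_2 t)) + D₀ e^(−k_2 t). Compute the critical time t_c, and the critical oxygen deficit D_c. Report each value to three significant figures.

t_c ≈ 1.39 d; D_c ≈ 9.85 mg/L

At the critical point dD/dt = 0, so k_1 L₀ e^(−k_1 t) = k_2 D. Substituting D(t) from the Streeter–Phelps equation and solving for t gives
t_c = ln[(k_2/k_1)(1 − D₀(k_2−k_1)/(k_1 L₀))] / (k_2−k_1).
Here k_2−k_1 = 0.8510 d⁻¹ and 1 − D₀(k_2−k_1)/(k_1 L₀) = 1 − 0.382×0.8510/(0.369×54.3) = 0.9838, so
t_c = ln(3.306 × 0.9838) / 0.8510 = 1.179 / 0.8510 = 1.386 d.
L(t_c) = L₀ e^(−k_1 t_c) = 54.3 × 0.5996 = 32.56 mg/L, and at the critical point k_2 D_c = k_1 L, so D_c = (0.369/1.22) × 32.56 = 9.848 mg/L.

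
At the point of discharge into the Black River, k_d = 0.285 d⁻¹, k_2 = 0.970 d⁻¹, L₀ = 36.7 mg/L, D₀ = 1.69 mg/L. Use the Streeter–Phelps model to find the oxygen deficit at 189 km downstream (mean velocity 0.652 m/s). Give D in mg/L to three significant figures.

Travel time t = x/v = 189 km / (0.652 m/s) = 189000 m / 0.652 m/s = 289900 s = 3.355 d.
k_d L₀/(k_2−k_d) = 0.285×36.7/(0.970−0.285) = 10.46/0.6850 = 15.27 mg/L.
e^(−k_d t) = e^(−0.285×3.355) = 0.3844; e^(−k_2 t) = e^(−0.970×3.355) = 0.03860.
D = 15.27 × (0.3844 − 0.03860) + 1.69 × 0.03860 = 5.279 + 0.06524 = 5.345 mg/L.

D ≈ 5.34 mg/L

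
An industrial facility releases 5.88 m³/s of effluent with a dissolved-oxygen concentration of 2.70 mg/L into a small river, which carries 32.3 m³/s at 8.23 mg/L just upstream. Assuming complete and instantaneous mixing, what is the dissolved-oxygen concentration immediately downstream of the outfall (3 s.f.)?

7.38 mg/L

Flow-weighted mixing: C = (Q_r C_r + Q_w C_w)/(Q_r + Q_w)
= (32.3×8.23 + 5.88×2.70)/(32.3 + 5.88) = 281.7/38.18 = 7.378 mg/L.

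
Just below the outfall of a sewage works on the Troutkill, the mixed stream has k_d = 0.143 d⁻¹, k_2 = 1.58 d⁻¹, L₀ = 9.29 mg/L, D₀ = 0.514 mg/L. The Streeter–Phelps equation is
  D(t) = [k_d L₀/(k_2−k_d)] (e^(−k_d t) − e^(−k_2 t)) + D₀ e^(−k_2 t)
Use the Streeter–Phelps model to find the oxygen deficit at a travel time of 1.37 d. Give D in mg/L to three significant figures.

D ≈ 0.713 mg/L

k_d L₀/(k_2−k_d) = 0.143×9.29/(1.58−0.143) = 1.328/1.437 = 0.9245 mg/L.
e^(−k_d t) = e^(−0.143×1.370) = 0.8221; e^(−k_2 t) = e^(−1.58×1.370) = 0.1148.
D = 0.9245 × (0.8221 − 0.1148) + 0.514 × 0.1148 = 0.6539 + 0.05901 = 0.7129 mg/L.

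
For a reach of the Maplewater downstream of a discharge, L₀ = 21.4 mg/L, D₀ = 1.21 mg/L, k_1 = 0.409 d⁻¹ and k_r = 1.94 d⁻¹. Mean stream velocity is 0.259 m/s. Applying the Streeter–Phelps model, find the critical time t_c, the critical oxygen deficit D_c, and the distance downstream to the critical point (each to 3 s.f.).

With k_r/k_1 = 4.743 and 1 − D₀(k_r−k_1)/(k_1 L₀) = 0.7883,
t_c = ln(4.743 × 0.7883) / (1.94 − 0.409) = ln(3.739) / 1.531 = 1.319/1.531 = 0.8615 d.
L(t_c) = L₀ e^(−k_1 t_c) = 21.4 × 0.7030 = 15.05 mg/L, and at the critical point k_r D_c = k_1 L, so D_c = (0.409/1.94) × 15.05 = 3.172 mg/L.
x_c = v t_c = 0.259 m/s × 0.8615 d × 86400 s/d = 19280 m ≈ 19.3 km.

t_c ≈ 0.861 d; D_c ≈ 3.17 mg/L; x_c ≈ 19.3 km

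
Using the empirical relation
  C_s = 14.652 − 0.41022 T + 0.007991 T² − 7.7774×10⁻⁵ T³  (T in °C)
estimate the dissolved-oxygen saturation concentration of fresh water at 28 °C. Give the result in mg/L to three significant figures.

C_s = 14.652 − 0.41022×28 + 0.007991×28² − 7.7774×10⁻⁵×28³ = 7.723 mg/L.

C_s ≈ 7.72 mg/L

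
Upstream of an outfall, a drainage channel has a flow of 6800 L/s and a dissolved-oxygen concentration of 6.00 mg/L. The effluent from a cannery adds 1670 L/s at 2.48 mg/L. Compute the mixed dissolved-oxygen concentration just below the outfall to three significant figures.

Flow-weighted mixing: C = (Q_r C_r + Q_w C_w)/(Q_r + Q_w)
= (6800×6.00 + 1670×2.48)/(6800 + 1670) = 44940/8470 = 5.306 mg/L.

5.31 mg/L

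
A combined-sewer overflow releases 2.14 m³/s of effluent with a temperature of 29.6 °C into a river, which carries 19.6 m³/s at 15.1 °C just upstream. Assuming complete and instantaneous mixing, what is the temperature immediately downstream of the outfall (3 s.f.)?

16.5 °C

Flow-weighted mixing: C = (Q_r C_r + Q_w C_w)/(Q_r + Q_w)
= (19.6×15.1 + 2.14×29.6)/(19.6 + 2.14) = 359.3/21.74 = 16.53 °C.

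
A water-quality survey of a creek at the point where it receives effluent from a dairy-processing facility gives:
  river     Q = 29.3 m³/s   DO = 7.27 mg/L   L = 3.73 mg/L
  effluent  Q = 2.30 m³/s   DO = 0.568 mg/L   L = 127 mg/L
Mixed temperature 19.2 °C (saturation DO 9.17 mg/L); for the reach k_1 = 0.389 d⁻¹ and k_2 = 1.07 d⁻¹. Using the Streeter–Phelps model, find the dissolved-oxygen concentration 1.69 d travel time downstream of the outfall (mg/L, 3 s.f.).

DO ≈ 6.21 mg/L

Mixed DO = (29.3×7.27 + 2.30×0.568)/(29.3+2.30) = 214.3/31.60 = 6.782 mg/L.
Mixed L₀ = (29.3×3.73 + 2.30×127)/(31.60) = 401.4/31.60 = 12.70 mg/L.
Initial deficit D₀ = C_s − DO₀ = 9.17 − 6.782 = 2.388 mg/L.
D(1.69) = [0.389×12.70/(1.07−0.389)](e^(−0.389×1.69) − e^(−1.07×1.69)) + 2.388 e^(−1.07×1.69)
= 7.256 × (0.5182 − 0.1639) + 2.388 × 0.1639 = 2.962 mg/L.
DO = 9.17 − 2.962 = 6.208 mg/L.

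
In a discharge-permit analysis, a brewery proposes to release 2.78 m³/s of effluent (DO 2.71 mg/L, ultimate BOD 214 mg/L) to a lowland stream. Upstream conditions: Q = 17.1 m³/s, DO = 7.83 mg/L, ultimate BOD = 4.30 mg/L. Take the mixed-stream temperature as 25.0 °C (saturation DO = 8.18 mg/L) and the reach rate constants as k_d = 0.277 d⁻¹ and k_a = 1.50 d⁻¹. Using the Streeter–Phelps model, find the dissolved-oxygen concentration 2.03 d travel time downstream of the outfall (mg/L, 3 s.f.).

DO ≈ 4.15 mg/L

Mixed DO = (17.1×7.83 + 2.78×2.71)/(17.1+2.78) = 141.4/19.88 = 7.114 mg/L.
Mixed L₀ = (17.1×4.30 + 2.78×214)/(19.88) = 668.4/19.88 = 33.62 mg/L.
Initial deficit D₀ = C_s − DO₀ = 8.18 − 7.114 = 1.066 mg/L.
D(2.03) = [0.277×33.62/(1.50−0.277)](e^(−0.277×2.03) − e^(−1.50×2.03)) + 1.066 e^(−1.50×2.03)
= 7.616 × (0.5699 − 0.04760) + 1.066 × 0.04760 = 4.028 mg/L.
DO = 8.18 − 4.028 = 4.152 mg/L.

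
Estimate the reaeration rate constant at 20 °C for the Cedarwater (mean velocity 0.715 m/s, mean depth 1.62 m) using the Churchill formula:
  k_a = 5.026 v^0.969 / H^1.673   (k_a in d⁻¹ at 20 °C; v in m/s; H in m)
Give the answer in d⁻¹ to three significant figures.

k_a ≈ 1.62 d⁻¹

k_a = 5.026 × 0.715^0.969 / 1.62^1.673 = 5.026 × 0.7225 / 2.241 = 1.620 d⁻¹.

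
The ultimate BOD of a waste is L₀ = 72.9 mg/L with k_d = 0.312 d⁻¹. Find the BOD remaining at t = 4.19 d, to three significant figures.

L_t = L₀ e^(−k_d t) = 72.9 × e^(−0.312×4.19) = 72.9 × 0.2706 = 19.72 mg/L.

L ≈ 19.7 mg/L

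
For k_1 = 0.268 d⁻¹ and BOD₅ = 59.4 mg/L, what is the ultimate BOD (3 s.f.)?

BOD₅ = L₀(1 − e^(−5k_1)) ⇒ L₀ = BOD₅ / (1 − e^(−5×0.268))
= 59.4 / (1 − 0.2618) = 59.4 / 0.7382 = 80.47 mg/L.

L₀ ≈ 80.5 mg/L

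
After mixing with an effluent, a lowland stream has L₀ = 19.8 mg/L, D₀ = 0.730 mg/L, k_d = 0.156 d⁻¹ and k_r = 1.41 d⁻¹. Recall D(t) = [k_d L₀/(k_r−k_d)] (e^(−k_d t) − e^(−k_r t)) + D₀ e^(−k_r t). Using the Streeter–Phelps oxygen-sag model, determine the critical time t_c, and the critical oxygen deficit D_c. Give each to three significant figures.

t_c = [1/(k_r−k_d)] ln[(k_r/k_d)(1 − D₀(k_r−k_d)/(k_d L₀))]
= [1/(1.41−0.156)] ln[(1.41/0.156)(1 − 0.730×1.254/(0.156×19.8))]
= (1/1.254) ln[9.038 × 0.7036] = 0.7974 × ln(6.360) = 0.7974 × 1.850 = 1.475 d.
L(t_c) = L₀ e^(−k_d t_c) = 19.8 × 0.7944 = 15.73 mg/L, and at the critical point k_r D_c = k_d L, so D_c = (0.156/1.41) × 15.73 = 1.740 mg/L.

t_c ≈ 1.48 d; D_c ≈ 1.74 mg/L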